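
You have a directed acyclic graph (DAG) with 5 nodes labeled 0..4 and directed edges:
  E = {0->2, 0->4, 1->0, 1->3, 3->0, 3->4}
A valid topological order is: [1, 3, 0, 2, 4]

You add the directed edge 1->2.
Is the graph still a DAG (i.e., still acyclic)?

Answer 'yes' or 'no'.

Given toposort: [1, 3, 0, 2, 4]
Position of 1: index 0; position of 2: index 3
New edge 1->2: forward
Forward edge: respects the existing order. Still a DAG, same toposort still valid.
Still a DAG? yes

Answer: yes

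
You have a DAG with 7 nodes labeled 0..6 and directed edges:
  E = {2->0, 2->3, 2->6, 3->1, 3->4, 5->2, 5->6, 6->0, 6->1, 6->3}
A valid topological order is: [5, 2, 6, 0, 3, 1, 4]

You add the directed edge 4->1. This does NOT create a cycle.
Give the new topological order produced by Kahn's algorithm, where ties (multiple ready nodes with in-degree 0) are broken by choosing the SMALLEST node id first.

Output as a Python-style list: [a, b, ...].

Answer: [5, 2, 6, 0, 3, 4, 1]

Derivation:
Old toposort: [5, 2, 6, 0, 3, 1, 4]
Added edge: 4->1
Position of 4 (6) > position of 1 (5). Must reorder: 4 must now come before 1.
Run Kahn's algorithm (break ties by smallest node id):
  initial in-degrees: [2, 3, 1, 2, 1, 0, 2]
  ready (indeg=0): [5]
  pop 5: indeg[2]->0; indeg[6]->1 | ready=[2] | order so far=[5]
  pop 2: indeg[0]->1; indeg[3]->1; indeg[6]->0 | ready=[6] | order so far=[5, 2]
  pop 6: indeg[0]->0; indeg[1]->2; indeg[3]->0 | ready=[0, 3] | order so far=[5, 2, 6]
  pop 0: no out-edges | ready=[3] | order so far=[5, 2, 6, 0]
  pop 3: indeg[1]->1; indeg[4]->0 | ready=[4] | order so far=[5, 2, 6, 0, 3]
  pop 4: indeg[1]->0 | ready=[1] | order so far=[5, 2, 6, 0, 3, 4]
  pop 1: no out-edges | ready=[] | order so far=[5, 2, 6, 0, 3, 4, 1]
  Result: [5, 2, 6, 0, 3, 4, 1]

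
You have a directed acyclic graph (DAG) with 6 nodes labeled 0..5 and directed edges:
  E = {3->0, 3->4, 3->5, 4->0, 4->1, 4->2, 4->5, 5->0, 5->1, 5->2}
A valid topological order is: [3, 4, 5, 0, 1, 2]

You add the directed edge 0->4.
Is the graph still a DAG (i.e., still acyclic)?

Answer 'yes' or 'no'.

Given toposort: [3, 4, 5, 0, 1, 2]
Position of 0: index 3; position of 4: index 1
New edge 0->4: backward (u after v in old order)
Backward edge: old toposort is now invalid. Check if this creates a cycle.
Does 4 already reach 0? Reachable from 4: [0, 1, 2, 4, 5]. YES -> cycle!
Still a DAG? no

Answer: no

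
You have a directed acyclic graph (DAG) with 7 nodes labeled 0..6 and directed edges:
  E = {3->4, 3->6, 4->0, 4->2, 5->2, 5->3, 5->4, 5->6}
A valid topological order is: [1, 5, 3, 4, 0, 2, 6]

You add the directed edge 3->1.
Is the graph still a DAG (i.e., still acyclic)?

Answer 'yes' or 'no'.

Answer: yes

Derivation:
Given toposort: [1, 5, 3, 4, 0, 2, 6]
Position of 3: index 2; position of 1: index 0
New edge 3->1: backward (u after v in old order)
Backward edge: old toposort is now invalid. Check if this creates a cycle.
Does 1 already reach 3? Reachable from 1: [1]. NO -> still a DAG (reorder needed).
Still a DAG? yes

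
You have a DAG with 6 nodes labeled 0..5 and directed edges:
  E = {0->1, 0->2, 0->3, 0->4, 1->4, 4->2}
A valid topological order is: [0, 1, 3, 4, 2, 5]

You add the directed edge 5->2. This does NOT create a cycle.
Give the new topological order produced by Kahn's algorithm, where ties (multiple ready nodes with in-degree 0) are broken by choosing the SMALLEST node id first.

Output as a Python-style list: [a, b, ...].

Old toposort: [0, 1, 3, 4, 2, 5]
Added edge: 5->2
Position of 5 (5) > position of 2 (4). Must reorder: 5 must now come before 2.
Run Kahn's algorithm (break ties by smallest node id):
  initial in-degrees: [0, 1, 3, 1, 2, 0]
  ready (indeg=0): [0, 5]
  pop 0: indeg[1]->0; indeg[2]->2; indeg[3]->0; indeg[4]->1 | ready=[1, 3, 5] | order so far=[0]
  pop 1: indeg[4]->0 | ready=[3, 4, 5] | order so far=[0, 1]
  pop 3: no out-edges | ready=[4, 5] | order so far=[0, 1, 3]
  pop 4: indeg[2]->1 | ready=[5] | order so far=[0, 1, 3, 4]
  pop 5: indeg[2]->0 | ready=[2] | order so far=[0, 1, 3, 4, 5]
  pop 2: no out-edges | ready=[] | order so far=[0, 1, 3, 4, 5, 2]
  Result: [0, 1, 3, 4, 5, 2]

Answer: [0, 1, 3, 4, 5, 2]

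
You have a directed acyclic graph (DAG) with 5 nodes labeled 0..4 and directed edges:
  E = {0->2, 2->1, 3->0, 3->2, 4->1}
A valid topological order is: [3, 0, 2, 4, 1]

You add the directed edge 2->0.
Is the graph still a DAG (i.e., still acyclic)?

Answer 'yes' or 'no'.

Answer: no

Derivation:
Given toposort: [3, 0, 2, 4, 1]
Position of 2: index 2; position of 0: index 1
New edge 2->0: backward (u after v in old order)
Backward edge: old toposort is now invalid. Check if this creates a cycle.
Does 0 already reach 2? Reachable from 0: [0, 1, 2]. YES -> cycle!
Still a DAG? no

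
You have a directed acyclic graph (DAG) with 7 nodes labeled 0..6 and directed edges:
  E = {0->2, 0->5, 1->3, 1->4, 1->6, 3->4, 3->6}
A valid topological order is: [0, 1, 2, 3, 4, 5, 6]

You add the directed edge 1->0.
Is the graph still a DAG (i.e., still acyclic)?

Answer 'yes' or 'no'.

Answer: yes

Derivation:
Given toposort: [0, 1, 2, 3, 4, 5, 6]
Position of 1: index 1; position of 0: index 0
New edge 1->0: backward (u after v in old order)
Backward edge: old toposort is now invalid. Check if this creates a cycle.
Does 0 already reach 1? Reachable from 0: [0, 2, 5]. NO -> still a DAG (reorder needed).
Still a DAG? yes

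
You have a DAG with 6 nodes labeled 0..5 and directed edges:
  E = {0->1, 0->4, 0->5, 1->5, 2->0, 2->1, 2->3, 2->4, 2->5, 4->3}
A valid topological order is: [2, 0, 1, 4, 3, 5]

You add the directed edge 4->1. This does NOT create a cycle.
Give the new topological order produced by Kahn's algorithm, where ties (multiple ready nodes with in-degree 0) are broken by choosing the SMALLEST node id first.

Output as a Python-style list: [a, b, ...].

Answer: [2, 0, 4, 1, 3, 5]

Derivation:
Old toposort: [2, 0, 1, 4, 3, 5]
Added edge: 4->1
Position of 4 (3) > position of 1 (2). Must reorder: 4 must now come before 1.
Run Kahn's algorithm (break ties by smallest node id):
  initial in-degrees: [1, 3, 0, 2, 2, 3]
  ready (indeg=0): [2]
  pop 2: indeg[0]->0; indeg[1]->2; indeg[3]->1; indeg[4]->1; indeg[5]->2 | ready=[0] | order so far=[2]
  pop 0: indeg[1]->1; indeg[4]->0; indeg[5]->1 | ready=[4] | order so far=[2, 0]
  pop 4: indeg[1]->0; indeg[3]->0 | ready=[1, 3] | order so far=[2, 0, 4]
  pop 1: indeg[5]->0 | ready=[3, 5] | order so far=[2, 0, 4, 1]
  pop 3: no out-edges | ready=[5] | order so far=[2, 0, 4, 1, 3]
  pop 5: no out-edges | ready=[] | order so far=[2, 0, 4, 1, 3, 5]
  Result: [2, 0, 4, 1, 3, 5]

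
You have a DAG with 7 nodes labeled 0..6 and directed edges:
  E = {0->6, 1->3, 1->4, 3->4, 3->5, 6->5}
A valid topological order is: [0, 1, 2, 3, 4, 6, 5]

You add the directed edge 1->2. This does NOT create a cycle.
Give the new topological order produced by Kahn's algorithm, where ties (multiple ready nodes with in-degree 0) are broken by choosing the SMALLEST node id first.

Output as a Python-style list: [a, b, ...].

Answer: [0, 1, 2, 3, 4, 6, 5]

Derivation:
Old toposort: [0, 1, 2, 3, 4, 6, 5]
Added edge: 1->2
Position of 1 (1) < position of 2 (2). Old order still valid.
Run Kahn's algorithm (break ties by smallest node id):
  initial in-degrees: [0, 0, 1, 1, 2, 2, 1]
  ready (indeg=0): [0, 1]
  pop 0: indeg[6]->0 | ready=[1, 6] | order so far=[0]
  pop 1: indeg[2]->0; indeg[3]->0; indeg[4]->1 | ready=[2, 3, 6] | order so far=[0, 1]
  pop 2: no out-edges | ready=[3, 6] | order so far=[0, 1, 2]
  pop 3: indeg[4]->0; indeg[5]->1 | ready=[4, 6] | order so far=[0, 1, 2, 3]
  pop 4: no out-edges | ready=[6] | order so far=[0, 1, 2, 3, 4]
  pop 6: indeg[5]->0 | ready=[5] | order so far=[0, 1, 2, 3, 4, 6]
  pop 5: no out-edges | ready=[] | order so far=[0, 1, 2, 3, 4, 6, 5]
  Result: [0, 1, 2, 3, 4, 6, 5]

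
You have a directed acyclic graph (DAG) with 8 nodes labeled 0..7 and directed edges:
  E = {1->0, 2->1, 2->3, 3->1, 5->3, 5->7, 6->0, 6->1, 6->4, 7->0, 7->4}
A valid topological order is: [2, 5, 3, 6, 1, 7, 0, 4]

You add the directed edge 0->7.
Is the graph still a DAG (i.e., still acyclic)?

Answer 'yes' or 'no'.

Answer: no

Derivation:
Given toposort: [2, 5, 3, 6, 1, 7, 0, 4]
Position of 0: index 6; position of 7: index 5
New edge 0->7: backward (u after v in old order)
Backward edge: old toposort is now invalid. Check if this creates a cycle.
Does 7 already reach 0? Reachable from 7: [0, 4, 7]. YES -> cycle!
Still a DAG? no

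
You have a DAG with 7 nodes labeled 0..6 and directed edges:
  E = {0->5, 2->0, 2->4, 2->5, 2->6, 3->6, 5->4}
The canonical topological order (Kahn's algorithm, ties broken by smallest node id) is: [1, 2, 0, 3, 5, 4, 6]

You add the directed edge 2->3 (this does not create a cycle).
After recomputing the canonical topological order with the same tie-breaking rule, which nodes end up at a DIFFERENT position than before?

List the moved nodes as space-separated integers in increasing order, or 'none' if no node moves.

Answer: none

Derivation:
Old toposort: [1, 2, 0, 3, 5, 4, 6]
Added edge 2->3
Recompute Kahn (smallest-id tiebreak):
  initial in-degrees: [1, 0, 0, 1, 2, 2, 2]
  ready (indeg=0): [1, 2]
  pop 1: no out-edges | ready=[2] | order so far=[1]
  pop 2: indeg[0]->0; indeg[3]->0; indeg[4]->1; indeg[5]->1; indeg[6]->1 | ready=[0, 3] | order so far=[1, 2]
  pop 0: indeg[5]->0 | ready=[3, 5] | order so far=[1, 2, 0]
  pop 3: indeg[6]->0 | ready=[5, 6] | order so far=[1, 2, 0, 3]
  pop 5: indeg[4]->0 | ready=[4, 6] | order so far=[1, 2, 0, 3, 5]
  pop 4: no out-edges | ready=[6] | order so far=[1, 2, 0, 3, 5, 4]
  pop 6: no out-edges | ready=[] | order so far=[1, 2, 0, 3, 5, 4, 6]
New canonical toposort: [1, 2, 0, 3, 5, 4, 6]
Compare positions:
  Node 0: index 2 -> 2 (same)
  Node 1: index 0 -> 0 (same)
  Node 2: index 1 -> 1 (same)
  Node 3: index 3 -> 3 (same)
  Node 4: index 5 -> 5 (same)
  Node 5: index 4 -> 4 (same)
  Node 6: index 6 -> 6 (same)
Nodes that changed position: none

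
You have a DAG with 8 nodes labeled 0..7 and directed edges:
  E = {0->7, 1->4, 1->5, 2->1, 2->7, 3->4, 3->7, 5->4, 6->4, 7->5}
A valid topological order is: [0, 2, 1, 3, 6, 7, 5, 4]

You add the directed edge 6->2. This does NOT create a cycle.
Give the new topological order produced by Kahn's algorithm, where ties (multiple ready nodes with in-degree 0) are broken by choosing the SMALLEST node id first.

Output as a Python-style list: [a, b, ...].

Answer: [0, 3, 6, 2, 1, 7, 5, 4]

Derivation:
Old toposort: [0, 2, 1, 3, 6, 7, 5, 4]
Added edge: 6->2
Position of 6 (4) > position of 2 (1). Must reorder: 6 must now come before 2.
Run Kahn's algorithm (break ties by smallest node id):
  initial in-degrees: [0, 1, 1, 0, 4, 2, 0, 3]
  ready (indeg=0): [0, 3, 6]
  pop 0: indeg[7]->2 | ready=[3, 6] | order so far=[0]
  pop 3: indeg[4]->3; indeg[7]->1 | ready=[6] | order so far=[0, 3]
  pop 6: indeg[2]->0; indeg[4]->2 | ready=[2] | order so far=[0, 3, 6]
  pop 2: indeg[1]->0; indeg[7]->0 | ready=[1, 7] | order so far=[0, 3, 6, 2]
  pop 1: indeg[4]->1; indeg[5]->1 | ready=[7] | order so far=[0, 3, 6, 2, 1]
  pop 7: indeg[5]->0 | ready=[5] | order so far=[0, 3, 6, 2, 1, 7]
  pop 5: indeg[4]->0 | ready=[4] | order so far=[0, 3, 6, 2, 1, 7, 5]
  pop 4: no out-edges | ready=[] | order so far=[0, 3, 6, 2, 1, 7, 5, 4]
  Result: [0, 3, 6, 2, 1, 7, 5, 4]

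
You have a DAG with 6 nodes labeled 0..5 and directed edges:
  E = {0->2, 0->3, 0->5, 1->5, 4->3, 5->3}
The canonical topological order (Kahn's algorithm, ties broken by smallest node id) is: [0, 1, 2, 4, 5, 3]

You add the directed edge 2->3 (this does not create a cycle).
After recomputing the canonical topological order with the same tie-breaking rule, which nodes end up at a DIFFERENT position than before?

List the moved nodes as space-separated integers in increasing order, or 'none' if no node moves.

Answer: none

Derivation:
Old toposort: [0, 1, 2, 4, 5, 3]
Added edge 2->3
Recompute Kahn (smallest-id tiebreak):
  initial in-degrees: [0, 0, 1, 4, 0, 2]
  ready (indeg=0): [0, 1, 4]
  pop 0: indeg[2]->0; indeg[3]->3; indeg[5]->1 | ready=[1, 2, 4] | order so far=[0]
  pop 1: indeg[5]->0 | ready=[2, 4, 5] | order so far=[0, 1]
  pop 2: indeg[3]->2 | ready=[4, 5] | order so far=[0, 1, 2]
  pop 4: indeg[3]->1 | ready=[5] | order so far=[0, 1, 2, 4]
  pop 5: indeg[3]->0 | ready=[3] | order so far=[0, 1, 2, 4, 5]
  pop 3: no out-edges | ready=[] | order so far=[0, 1, 2, 4, 5, 3]
New canonical toposort: [0, 1, 2, 4, 5, 3]
Compare positions:
  Node 0: index 0 -> 0 (same)
  Node 1: index 1 -> 1 (same)
  Node 2: index 2 -> 2 (same)
  Node 3: index 5 -> 5 (same)
  Node 4: index 3 -> 3 (same)
  Node 5: index 4 -> 4 (same)
Nodes that changed position: none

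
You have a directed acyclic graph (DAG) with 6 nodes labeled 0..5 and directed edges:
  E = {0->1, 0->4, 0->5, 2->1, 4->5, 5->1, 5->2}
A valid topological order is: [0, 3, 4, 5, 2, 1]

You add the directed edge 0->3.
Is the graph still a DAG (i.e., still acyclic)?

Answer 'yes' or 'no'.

Given toposort: [0, 3, 4, 5, 2, 1]
Position of 0: index 0; position of 3: index 1
New edge 0->3: forward
Forward edge: respects the existing order. Still a DAG, same toposort still valid.
Still a DAG? yes

Answer: yes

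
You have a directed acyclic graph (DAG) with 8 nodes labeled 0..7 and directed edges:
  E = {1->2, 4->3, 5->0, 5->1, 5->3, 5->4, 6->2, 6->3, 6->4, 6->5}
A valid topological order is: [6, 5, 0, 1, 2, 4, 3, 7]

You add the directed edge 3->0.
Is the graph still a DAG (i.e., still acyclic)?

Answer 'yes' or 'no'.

Given toposort: [6, 5, 0, 1, 2, 4, 3, 7]
Position of 3: index 6; position of 0: index 2
New edge 3->0: backward (u after v in old order)
Backward edge: old toposort is now invalid. Check if this creates a cycle.
Does 0 already reach 3? Reachable from 0: [0]. NO -> still a DAG (reorder needed).
Still a DAG? yes

Answer: yes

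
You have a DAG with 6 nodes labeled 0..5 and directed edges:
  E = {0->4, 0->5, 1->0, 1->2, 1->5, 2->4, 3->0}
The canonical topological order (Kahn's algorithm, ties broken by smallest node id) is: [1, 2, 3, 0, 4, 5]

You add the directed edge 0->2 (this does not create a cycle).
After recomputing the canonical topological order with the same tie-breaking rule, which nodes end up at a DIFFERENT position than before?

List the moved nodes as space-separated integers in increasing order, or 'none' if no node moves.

Old toposort: [1, 2, 3, 0, 4, 5]
Added edge 0->2
Recompute Kahn (smallest-id tiebreak):
  initial in-degrees: [2, 0, 2, 0, 2, 2]
  ready (indeg=0): [1, 3]
  pop 1: indeg[0]->1; indeg[2]->1; indeg[5]->1 | ready=[3] | order so far=[1]
  pop 3: indeg[0]->0 | ready=[0] | order so far=[1, 3]
  pop 0: indeg[2]->0; indeg[4]->1; indeg[5]->0 | ready=[2, 5] | order so far=[1, 3, 0]
  pop 2: indeg[4]->0 | ready=[4, 5] | order so far=[1, 3, 0, 2]
  pop 4: no out-edges | ready=[5] | order so far=[1, 3, 0, 2, 4]
  pop 5: no out-edges | ready=[] | order so far=[1, 3, 0, 2, 4, 5]
New canonical toposort: [1, 3, 0, 2, 4, 5]
Compare positions:
  Node 0: index 3 -> 2 (moved)
  Node 1: index 0 -> 0 (same)
  Node 2: index 1 -> 3 (moved)
  Node 3: index 2 -> 1 (moved)
  Node 4: index 4 -> 4 (same)
  Node 5: index 5 -> 5 (same)
Nodes that changed position: 0 2 3

Answer: 0 2 3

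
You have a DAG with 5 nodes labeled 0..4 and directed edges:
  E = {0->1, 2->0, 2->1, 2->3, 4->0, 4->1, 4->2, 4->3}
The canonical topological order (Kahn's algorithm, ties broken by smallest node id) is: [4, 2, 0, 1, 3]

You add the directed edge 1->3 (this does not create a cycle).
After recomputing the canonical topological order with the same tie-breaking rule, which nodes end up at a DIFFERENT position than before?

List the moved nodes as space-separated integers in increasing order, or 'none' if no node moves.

Answer: none

Derivation:
Old toposort: [4, 2, 0, 1, 3]
Added edge 1->3
Recompute Kahn (smallest-id tiebreak):
  initial in-degrees: [2, 3, 1, 3, 0]
  ready (indeg=0): [4]
  pop 4: indeg[0]->1; indeg[1]->2; indeg[2]->0; indeg[3]->2 | ready=[2] | order so far=[4]
  pop 2: indeg[0]->0; indeg[1]->1; indeg[3]->1 | ready=[0] | order so far=[4, 2]
  pop 0: indeg[1]->0 | ready=[1] | order so far=[4, 2, 0]
  pop 1: indeg[3]->0 | ready=[3] | order so far=[4, 2, 0, 1]
  pop 3: no out-edges | ready=[] | order so far=[4, 2, 0, 1, 3]
New canonical toposort: [4, 2, 0, 1, 3]
Compare positions:
  Node 0: index 2 -> 2 (same)
  Node 1: index 3 -> 3 (same)
  Node 2: index 1 -> 1 (same)
  Node 3: index 4 -> 4 (same)
  Node 4: index 0 -> 0 (same)
Nodes that changed position: none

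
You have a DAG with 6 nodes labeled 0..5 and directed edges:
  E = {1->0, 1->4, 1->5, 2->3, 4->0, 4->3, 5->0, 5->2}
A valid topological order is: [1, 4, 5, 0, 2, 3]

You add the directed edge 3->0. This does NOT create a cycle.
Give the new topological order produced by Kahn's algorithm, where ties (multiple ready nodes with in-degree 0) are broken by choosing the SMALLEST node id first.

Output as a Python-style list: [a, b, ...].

Answer: [1, 4, 5, 2, 3, 0]

Derivation:
Old toposort: [1, 4, 5, 0, 2, 3]
Added edge: 3->0
Position of 3 (5) > position of 0 (3). Must reorder: 3 must now come before 0.
Run Kahn's algorithm (break ties by smallest node id):
  initial in-degrees: [4, 0, 1, 2, 1, 1]
  ready (indeg=0): [1]
  pop 1: indeg[0]->3; indeg[4]->0; indeg[5]->0 | ready=[4, 5] | order so far=[1]
  pop 4: indeg[0]->2; indeg[3]->1 | ready=[5] | order so far=[1, 4]
  pop 5: indeg[0]->1; indeg[2]->0 | ready=[2] | order so far=[1, 4, 5]
  pop 2: indeg[3]->0 | ready=[3] | order so far=[1, 4, 5, 2]
  pop 3: indeg[0]->0 | ready=[0] | order so far=[1, 4, 5, 2, 3]
  pop 0: no out-edges | ready=[] | order so far=[1, 4, 5, 2, 3, 0]
  Result: [1, 4, 5, 2, 3, 0]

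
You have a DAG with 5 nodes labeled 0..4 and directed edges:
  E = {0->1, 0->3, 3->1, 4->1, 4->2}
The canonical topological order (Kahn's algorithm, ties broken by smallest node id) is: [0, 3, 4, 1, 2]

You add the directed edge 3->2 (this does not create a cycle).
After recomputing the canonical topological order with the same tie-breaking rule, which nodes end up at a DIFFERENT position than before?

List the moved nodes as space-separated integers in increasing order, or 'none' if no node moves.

Answer: none

Derivation:
Old toposort: [0, 3, 4, 1, 2]
Added edge 3->2
Recompute Kahn (smallest-id tiebreak):
  initial in-degrees: [0, 3, 2, 1, 0]
  ready (indeg=0): [0, 4]
  pop 0: indeg[1]->2; indeg[3]->0 | ready=[3, 4] | order so far=[0]
  pop 3: indeg[1]->1; indeg[2]->1 | ready=[4] | order so far=[0, 3]
  pop 4: indeg[1]->0; indeg[2]->0 | ready=[1, 2] | order so far=[0, 3, 4]
  pop 1: no out-edges | ready=[2] | order so far=[0, 3, 4, 1]
  pop 2: no out-edges | ready=[] | order so far=[0, 3, 4, 1, 2]
New canonical toposort: [0, 3, 4, 1, 2]
Compare positions:
  Node 0: index 0 -> 0 (same)
  Node 1: index 3 -> 3 (same)
  Node 2: index 4 -> 4 (same)
  Node 3: index 1 -> 1 (same)
  Node 4: index 2 -> 2 (same)
Nodes that changed position: none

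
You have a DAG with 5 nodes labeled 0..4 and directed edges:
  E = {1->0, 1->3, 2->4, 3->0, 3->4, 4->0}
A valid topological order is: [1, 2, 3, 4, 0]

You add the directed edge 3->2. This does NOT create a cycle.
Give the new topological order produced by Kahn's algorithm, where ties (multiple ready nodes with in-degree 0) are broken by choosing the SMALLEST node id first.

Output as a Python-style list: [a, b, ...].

Answer: [1, 3, 2, 4, 0]

Derivation:
Old toposort: [1, 2, 3, 4, 0]
Added edge: 3->2
Position of 3 (2) > position of 2 (1). Must reorder: 3 must now come before 2.
Run Kahn's algorithm (break ties by smallest node id):
  initial in-degrees: [3, 0, 1, 1, 2]
  ready (indeg=0): [1]
  pop 1: indeg[0]->2; indeg[3]->0 | ready=[3] | order so far=[1]
  pop 3: indeg[0]->1; indeg[2]->0; indeg[4]->1 | ready=[2] | order so far=[1, 3]
  pop 2: indeg[4]->0 | ready=[4] | order so far=[1, 3, 2]
  pop 4: indeg[0]->0 | ready=[0] | order so far=[1, 3, 2, 4]
  pop 0: no out-edges | ready=[] | order so far=[1, 3, 2, 4, 0]
  Result: [1, 3, 2, 4, 0]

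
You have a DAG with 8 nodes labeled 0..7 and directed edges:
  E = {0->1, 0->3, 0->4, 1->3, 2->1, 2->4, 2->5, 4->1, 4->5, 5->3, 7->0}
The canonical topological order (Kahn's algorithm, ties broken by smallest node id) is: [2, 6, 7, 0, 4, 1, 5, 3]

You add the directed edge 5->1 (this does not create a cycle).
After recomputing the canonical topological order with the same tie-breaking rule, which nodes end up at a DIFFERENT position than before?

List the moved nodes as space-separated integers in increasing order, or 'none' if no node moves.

Old toposort: [2, 6, 7, 0, 4, 1, 5, 3]
Added edge 5->1
Recompute Kahn (smallest-id tiebreak):
  initial in-degrees: [1, 4, 0, 3, 2, 2, 0, 0]
  ready (indeg=0): [2, 6, 7]
  pop 2: indeg[1]->3; indeg[4]->1; indeg[5]->1 | ready=[6, 7] | order so far=[2]
  pop 6: no out-edges | ready=[7] | order so far=[2, 6]
  pop 7: indeg[0]->0 | ready=[0] | order so far=[2, 6, 7]
  pop 0: indeg[1]->2; indeg[3]->2; indeg[4]->0 | ready=[4] | order so far=[2, 6, 7, 0]
  pop 4: indeg[1]->1; indeg[5]->0 | ready=[5] | order so far=[2, 6, 7, 0, 4]
  pop 5: indeg[1]->0; indeg[3]->1 | ready=[1] | order so far=[2, 6, 7, 0, 4, 5]
  pop 1: indeg[3]->0 | ready=[3] | order so far=[2, 6, 7, 0, 4, 5, 1]
  pop 3: no out-edges | ready=[] | order so far=[2, 6, 7, 0, 4, 5, 1, 3]
New canonical toposort: [2, 6, 7, 0, 4, 5, 1, 3]
Compare positions:
  Node 0: index 3 -> 3 (same)
  Node 1: index 5 -> 6 (moved)
  Node 2: index 0 -> 0 (same)
  Node 3: index 7 -> 7 (same)
  Node 4: index 4 -> 4 (same)
  Node 5: index 6 -> 5 (moved)
  Node 6: index 1 -> 1 (same)
  Node 7: index 2 -> 2 (same)
Nodes that changed position: 1 5

Answer: 1 5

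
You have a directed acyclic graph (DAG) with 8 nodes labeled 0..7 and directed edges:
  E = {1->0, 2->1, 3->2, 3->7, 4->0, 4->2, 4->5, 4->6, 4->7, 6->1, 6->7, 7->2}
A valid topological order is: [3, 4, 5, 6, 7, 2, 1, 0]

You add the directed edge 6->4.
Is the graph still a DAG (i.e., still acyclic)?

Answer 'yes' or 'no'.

Answer: no

Derivation:
Given toposort: [3, 4, 5, 6, 7, 2, 1, 0]
Position of 6: index 3; position of 4: index 1
New edge 6->4: backward (u after v in old order)
Backward edge: old toposort is now invalid. Check if this creates a cycle.
Does 4 already reach 6? Reachable from 4: [0, 1, 2, 4, 5, 6, 7]. YES -> cycle!
Still a DAG? no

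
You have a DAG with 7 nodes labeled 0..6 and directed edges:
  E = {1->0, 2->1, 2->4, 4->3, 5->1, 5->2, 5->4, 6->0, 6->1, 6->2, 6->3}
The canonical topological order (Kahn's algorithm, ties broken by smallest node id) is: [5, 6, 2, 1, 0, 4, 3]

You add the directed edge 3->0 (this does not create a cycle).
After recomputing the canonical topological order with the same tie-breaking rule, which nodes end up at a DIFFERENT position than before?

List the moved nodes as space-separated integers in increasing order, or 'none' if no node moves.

Answer: 0 3 4

Derivation:
Old toposort: [5, 6, 2, 1, 0, 4, 3]
Added edge 3->0
Recompute Kahn (smallest-id tiebreak):
  initial in-degrees: [3, 3, 2, 2, 2, 0, 0]
  ready (indeg=0): [5, 6]
  pop 5: indeg[1]->2; indeg[2]->1; indeg[4]->1 | ready=[6] | order so far=[5]
  pop 6: indeg[0]->2; indeg[1]->1; indeg[2]->0; indeg[3]->1 | ready=[2] | order so far=[5, 6]
  pop 2: indeg[1]->0; indeg[4]->0 | ready=[1, 4] | order so far=[5, 6, 2]
  pop 1: indeg[0]->1 | ready=[4] | order so far=[5, 6, 2, 1]
  pop 4: indeg[3]->0 | ready=[3] | order so far=[5, 6, 2, 1, 4]
  pop 3: indeg[0]->0 | ready=[0] | order so far=[5, 6, 2, 1, 4, 3]
  pop 0: no out-edges | ready=[] | order so far=[5, 6, 2, 1, 4, 3, 0]
New canonical toposort: [5, 6, 2, 1, 4, 3, 0]
Compare positions:
  Node 0: index 4 -> 6 (moved)
  Node 1: index 3 -> 3 (same)
  Node 2: index 2 -> 2 (same)
  Node 3: index 6 -> 5 (moved)
  Node 4: index 5 -> 4 (moved)
  Node 5: index 0 -> 0 (same)
  Node 6: index 1 -> 1 (same)
Nodes that changed position: 0 3 4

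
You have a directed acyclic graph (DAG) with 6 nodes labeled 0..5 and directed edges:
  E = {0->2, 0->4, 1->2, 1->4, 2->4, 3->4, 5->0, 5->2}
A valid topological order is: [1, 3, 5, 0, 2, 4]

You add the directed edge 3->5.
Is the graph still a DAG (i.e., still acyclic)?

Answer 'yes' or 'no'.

Given toposort: [1, 3, 5, 0, 2, 4]
Position of 3: index 1; position of 5: index 2
New edge 3->5: forward
Forward edge: respects the existing order. Still a DAG, same toposort still valid.
Still a DAG? yes

Answer: yes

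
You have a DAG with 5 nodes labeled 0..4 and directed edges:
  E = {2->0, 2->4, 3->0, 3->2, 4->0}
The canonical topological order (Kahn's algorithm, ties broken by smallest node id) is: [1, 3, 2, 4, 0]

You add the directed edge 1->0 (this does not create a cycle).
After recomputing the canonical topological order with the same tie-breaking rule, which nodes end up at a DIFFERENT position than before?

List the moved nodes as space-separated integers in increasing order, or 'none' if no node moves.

Old toposort: [1, 3, 2, 4, 0]
Added edge 1->0
Recompute Kahn (smallest-id tiebreak):
  initial in-degrees: [4, 0, 1, 0, 1]
  ready (indeg=0): [1, 3]
  pop 1: indeg[0]->3 | ready=[3] | order so far=[1]
  pop 3: indeg[0]->2; indeg[2]->0 | ready=[2] | order so far=[1, 3]
  pop 2: indeg[0]->1; indeg[4]->0 | ready=[4] | order so far=[1, 3, 2]
  pop 4: indeg[0]->0 | ready=[0] | order so far=[1, 3, 2, 4]
  pop 0: no out-edges | ready=[] | order so far=[1, 3, 2, 4, 0]
New canonical toposort: [1, 3, 2, 4, 0]
Compare positions:
  Node 0: index 4 -> 4 (same)
  Node 1: index 0 -> 0 (same)
  Node 2: index 2 -> 2 (same)
  Node 3: index 1 -> 1 (same)
  Node 4: index 3 -> 3 (same)
Nodes that changed position: none

Answer: none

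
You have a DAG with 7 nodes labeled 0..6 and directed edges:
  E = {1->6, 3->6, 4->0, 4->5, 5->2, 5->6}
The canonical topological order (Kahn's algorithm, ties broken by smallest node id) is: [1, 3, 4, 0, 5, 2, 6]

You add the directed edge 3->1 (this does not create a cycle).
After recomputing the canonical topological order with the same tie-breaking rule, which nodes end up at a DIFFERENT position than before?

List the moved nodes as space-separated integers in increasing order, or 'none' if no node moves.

Old toposort: [1, 3, 4, 0, 5, 2, 6]
Added edge 3->1
Recompute Kahn (smallest-id tiebreak):
  initial in-degrees: [1, 1, 1, 0, 0, 1, 3]
  ready (indeg=0): [3, 4]
  pop 3: indeg[1]->0; indeg[6]->2 | ready=[1, 4] | order so far=[3]
  pop 1: indeg[6]->1 | ready=[4] | order so far=[3, 1]
  pop 4: indeg[0]->0; indeg[5]->0 | ready=[0, 5] | order so far=[3, 1, 4]
  pop 0: no out-edges | ready=[5] | order so far=[3, 1, 4, 0]
  pop 5: indeg[2]->0; indeg[6]->0 | ready=[2, 6] | order so far=[3, 1, 4, 0, 5]
  pop 2: no out-edges | ready=[6] | order so far=[3, 1, 4, 0, 5, 2]
  pop 6: no out-edges | ready=[] | order so far=[3, 1, 4, 0, 5, 2, 6]
New canonical toposort: [3, 1, 4, 0, 5, 2, 6]
Compare positions:
  Node 0: index 3 -> 3 (same)
  Node 1: index 0 -> 1 (moved)
  Node 2: index 5 -> 5 (same)
  Node 3: index 1 -> 0 (moved)
  Node 4: index 2 -> 2 (same)
  Node 5: index 4 -> 4 (same)
  Node 6: index 6 -> 6 (same)
Nodes that changed position: 1 3

Answer: 1 3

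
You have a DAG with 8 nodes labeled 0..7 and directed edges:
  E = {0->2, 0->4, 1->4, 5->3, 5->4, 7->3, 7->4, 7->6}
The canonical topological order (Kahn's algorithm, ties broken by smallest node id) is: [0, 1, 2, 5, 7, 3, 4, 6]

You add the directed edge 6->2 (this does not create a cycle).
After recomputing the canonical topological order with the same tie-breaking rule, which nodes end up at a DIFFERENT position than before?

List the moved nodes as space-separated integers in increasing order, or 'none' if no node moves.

Answer: 2 3 4 5 6 7

Derivation:
Old toposort: [0, 1, 2, 5, 7, 3, 4, 6]
Added edge 6->2
Recompute Kahn (smallest-id tiebreak):
  initial in-degrees: [0, 0, 2, 2, 4, 0, 1, 0]
  ready (indeg=0): [0, 1, 5, 7]
  pop 0: indeg[2]->1; indeg[4]->3 | ready=[1, 5, 7] | order so far=[0]
  pop 1: indeg[4]->2 | ready=[5, 7] | order so far=[0, 1]
  pop 5: indeg[3]->1; indeg[4]->1 | ready=[7] | order so far=[0, 1, 5]
  pop 7: indeg[3]->0; indeg[4]->0; indeg[6]->0 | ready=[3, 4, 6] | order so far=[0, 1, 5, 7]
  pop 3: no out-edges | ready=[4, 6] | order so far=[0, 1, 5, 7, 3]
  pop 4: no out-edges | ready=[6] | order so far=[0, 1, 5, 7, 3, 4]
  pop 6: indeg[2]->0 | ready=[2] | order so far=[0, 1, 5, 7, 3, 4, 6]
  pop 2: no out-edges | ready=[] | order so far=[0, 1, 5, 7, 3, 4, 6, 2]
New canonical toposort: [0, 1, 5, 7, 3, 4, 6, 2]
Compare positions:
  Node 0: index 0 -> 0 (same)
  Node 1: index 1 -> 1 (same)
  Node 2: index 2 -> 7 (moved)
  Node 3: index 5 -> 4 (moved)
  Node 4: index 6 -> 5 (moved)
  Node 5: index 3 -> 2 (moved)
  Node 6: index 7 -> 6 (moved)
  Node 7: index 4 -> 3 (moved)
Nodes that changed position: 2 3 4 5 6 7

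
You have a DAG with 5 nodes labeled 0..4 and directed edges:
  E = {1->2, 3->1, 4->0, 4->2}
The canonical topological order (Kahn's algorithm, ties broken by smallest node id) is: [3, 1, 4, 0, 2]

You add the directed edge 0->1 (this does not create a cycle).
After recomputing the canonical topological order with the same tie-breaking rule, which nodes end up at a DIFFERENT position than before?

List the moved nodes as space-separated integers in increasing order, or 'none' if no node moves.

Old toposort: [3, 1, 4, 0, 2]
Added edge 0->1
Recompute Kahn (smallest-id tiebreak):
  initial in-degrees: [1, 2, 2, 0, 0]
  ready (indeg=0): [3, 4]
  pop 3: indeg[1]->1 | ready=[4] | order so far=[3]
  pop 4: indeg[0]->0; indeg[2]->1 | ready=[0] | order so far=[3, 4]
  pop 0: indeg[1]->0 | ready=[1] | order so far=[3, 4, 0]
  pop 1: indeg[2]->0 | ready=[2] | order so far=[3, 4, 0, 1]
  pop 2: no out-edges | ready=[] | order so far=[3, 4, 0, 1, 2]
New canonical toposort: [3, 4, 0, 1, 2]
Compare positions:
  Node 0: index 3 -> 2 (moved)
  Node 1: index 1 -> 3 (moved)
  Node 2: index 4 -> 4 (same)
  Node 3: index 0 -> 0 (same)
  Node 4: index 2 -> 1 (moved)
Nodes that changed position: 0 1 4

Answer: 0 1 4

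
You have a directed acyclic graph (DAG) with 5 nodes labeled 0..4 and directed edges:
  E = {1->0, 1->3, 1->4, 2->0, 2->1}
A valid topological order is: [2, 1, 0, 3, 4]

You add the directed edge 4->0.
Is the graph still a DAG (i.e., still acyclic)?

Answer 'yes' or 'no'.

Given toposort: [2, 1, 0, 3, 4]
Position of 4: index 4; position of 0: index 2
New edge 4->0: backward (u after v in old order)
Backward edge: old toposort is now invalid. Check if this creates a cycle.
Does 0 already reach 4? Reachable from 0: [0]. NO -> still a DAG (reorder needed).
Still a DAG? yes

Answer: yes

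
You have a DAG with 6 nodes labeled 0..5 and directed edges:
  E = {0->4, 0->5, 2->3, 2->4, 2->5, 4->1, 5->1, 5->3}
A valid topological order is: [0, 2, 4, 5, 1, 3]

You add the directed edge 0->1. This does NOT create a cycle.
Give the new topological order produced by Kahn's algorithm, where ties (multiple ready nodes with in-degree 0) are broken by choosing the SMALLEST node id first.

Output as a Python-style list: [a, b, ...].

Answer: [0, 2, 4, 5, 1, 3]

Derivation:
Old toposort: [0, 2, 4, 5, 1, 3]
Added edge: 0->1
Position of 0 (0) < position of 1 (4). Old order still valid.
Run Kahn's algorithm (break ties by smallest node id):
  initial in-degrees: [0, 3, 0, 2, 2, 2]
  ready (indeg=0): [0, 2]
  pop 0: indeg[1]->2; indeg[4]->1; indeg[5]->1 | ready=[2] | order so far=[0]
  pop 2: indeg[3]->1; indeg[4]->0; indeg[5]->0 | ready=[4, 5] | order so far=[0, 2]
  pop 4: indeg[1]->1 | ready=[5] | order so far=[0, 2, 4]
  pop 5: indeg[1]->0; indeg[3]->0 | ready=[1, 3] | order so far=[0, 2, 4, 5]
  pop 1: no out-edges | ready=[3] | order so far=[0, 2, 4, 5, 1]
  pop 3: no out-edges | ready=[] | order so far=[0, 2, 4, 5, 1, 3]
  Result: [0, 2, 4, 5, 1, 3]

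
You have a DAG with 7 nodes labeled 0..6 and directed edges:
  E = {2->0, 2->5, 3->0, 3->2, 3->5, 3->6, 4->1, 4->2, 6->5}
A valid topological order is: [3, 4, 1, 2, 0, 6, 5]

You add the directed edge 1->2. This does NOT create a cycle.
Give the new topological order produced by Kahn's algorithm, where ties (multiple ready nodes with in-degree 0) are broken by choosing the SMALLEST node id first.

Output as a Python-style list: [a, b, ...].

Old toposort: [3, 4, 1, 2, 0, 6, 5]
Added edge: 1->2
Position of 1 (2) < position of 2 (3). Old order still valid.
Run Kahn's algorithm (break ties by smallest node id):
  initial in-degrees: [2, 1, 3, 0, 0, 3, 1]
  ready (indeg=0): [3, 4]
  pop 3: indeg[0]->1; indeg[2]->2; indeg[5]->2; indeg[6]->0 | ready=[4, 6] | order so far=[3]
  pop 4: indeg[1]->0; indeg[2]->1 | ready=[1, 6] | order so far=[3, 4]
  pop 1: indeg[2]->0 | ready=[2, 6] | order so far=[3, 4, 1]
  pop 2: indeg[0]->0; indeg[5]->1 | ready=[0, 6] | order so far=[3, 4, 1, 2]
  pop 0: no out-edges | ready=[6] | order so far=[3, 4, 1, 2, 0]
  pop 6: indeg[5]->0 | ready=[5] | order so far=[3, 4, 1, 2, 0, 6]
  pop 5: no out-edges | ready=[] | order so far=[3, 4, 1, 2, 0, 6, 5]
  Result: [3, 4, 1, 2, 0, 6, 5]

Answer: [3, 4, 1, 2, 0, 6, 5]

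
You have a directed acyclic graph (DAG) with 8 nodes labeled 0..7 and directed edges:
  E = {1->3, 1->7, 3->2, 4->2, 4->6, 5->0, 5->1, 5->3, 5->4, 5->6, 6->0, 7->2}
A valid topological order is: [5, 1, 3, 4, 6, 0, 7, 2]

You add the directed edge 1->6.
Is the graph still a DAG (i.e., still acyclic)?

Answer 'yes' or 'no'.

Answer: yes

Derivation:
Given toposort: [5, 1, 3, 4, 6, 0, 7, 2]
Position of 1: index 1; position of 6: index 4
New edge 1->6: forward
Forward edge: respects the existing order. Still a DAG, same toposort still valid.
Still a DAG? yes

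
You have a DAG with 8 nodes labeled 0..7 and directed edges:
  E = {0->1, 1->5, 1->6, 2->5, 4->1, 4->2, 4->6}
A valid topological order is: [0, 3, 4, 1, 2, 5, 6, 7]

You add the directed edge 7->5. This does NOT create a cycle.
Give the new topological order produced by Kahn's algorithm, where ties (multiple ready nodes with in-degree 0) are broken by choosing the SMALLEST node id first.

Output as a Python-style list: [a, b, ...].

Answer: [0, 3, 4, 1, 2, 6, 7, 5]

Derivation:
Old toposort: [0, 3, 4, 1, 2, 5, 6, 7]
Added edge: 7->5
Position of 7 (7) > position of 5 (5). Must reorder: 7 must now come before 5.
Run Kahn's algorithm (break ties by smallest node id):
  initial in-degrees: [0, 2, 1, 0, 0, 3, 2, 0]
  ready (indeg=0): [0, 3, 4, 7]
  pop 0: indeg[1]->1 | ready=[3, 4, 7] | order so far=[0]
  pop 3: no out-edges | ready=[4, 7] | order so far=[0, 3]
  pop 4: indeg[1]->0; indeg[2]->0; indeg[6]->1 | ready=[1, 2, 7] | order so far=[0, 3, 4]
  pop 1: indeg[5]->2; indeg[6]->0 | ready=[2, 6, 7] | order so far=[0, 3, 4, 1]
  pop 2: indeg[5]->1 | ready=[6, 7] | order so far=[0, 3, 4, 1, 2]
  pop 6: no out-edges | ready=[7] | order so far=[0, 3, 4, 1, 2, 6]
  pop 7: indeg[5]->0 | ready=[5] | order so far=[0, 3, 4, 1, 2, 6, 7]
  pop 5: no out-edges | ready=[] | order so far=[0, 3, 4, 1, 2, 6, 7, 5]
  Result: [0, 3, 4, 1, 2, 6, 7, 5]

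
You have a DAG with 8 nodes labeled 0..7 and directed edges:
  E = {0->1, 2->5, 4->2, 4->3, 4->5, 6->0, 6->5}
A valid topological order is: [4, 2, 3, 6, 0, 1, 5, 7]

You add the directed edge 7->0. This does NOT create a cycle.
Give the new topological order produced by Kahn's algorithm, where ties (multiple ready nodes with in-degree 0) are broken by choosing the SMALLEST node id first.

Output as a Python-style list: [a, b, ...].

Answer: [4, 2, 3, 6, 5, 7, 0, 1]

Derivation:
Old toposort: [4, 2, 3, 6, 0, 1, 5, 7]
Added edge: 7->0
Position of 7 (7) > position of 0 (4). Must reorder: 7 must now come before 0.
Run Kahn's algorithm (break ties by smallest node id):
  initial in-degrees: [2, 1, 1, 1, 0, 3, 0, 0]
  ready (indeg=0): [4, 6, 7]
  pop 4: indeg[2]->0; indeg[3]->0; indeg[5]->2 | ready=[2, 3, 6, 7] | order so far=[4]
  pop 2: indeg[5]->1 | ready=[3, 6, 7] | order so far=[4, 2]
  pop 3: no out-edges | ready=[6, 7] | order so far=[4, 2, 3]
  pop 6: indeg[0]->1; indeg[5]->0 | ready=[5, 7] | order so far=[4, 2, 3, 6]
  pop 5: no out-edges | ready=[7] | order so far=[4, 2, 3, 6, 5]
  pop 7: indeg[0]->0 | ready=[0] | order so far=[4, 2, 3, 6, 5, 7]
  pop 0: indeg[1]->0 | ready=[1] | order so far=[4, 2, 3, 6, 5, 7, 0]
  pop 1: no out-edges | ready=[] | order so far=[4, 2, 3, 6, 5, 7, 0, 1]
  Result: [4, 2, 3, 6, 5, 7, 0, 1]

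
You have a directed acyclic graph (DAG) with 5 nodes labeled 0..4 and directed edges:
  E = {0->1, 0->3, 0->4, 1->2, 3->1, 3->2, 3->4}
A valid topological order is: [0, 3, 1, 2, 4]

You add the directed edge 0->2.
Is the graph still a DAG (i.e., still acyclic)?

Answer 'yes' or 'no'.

Answer: yes

Derivation:
Given toposort: [0, 3, 1, 2, 4]
Position of 0: index 0; position of 2: index 3
New edge 0->2: forward
Forward edge: respects the existing order. Still a DAG, same toposort still valid.
Still a DAG? yes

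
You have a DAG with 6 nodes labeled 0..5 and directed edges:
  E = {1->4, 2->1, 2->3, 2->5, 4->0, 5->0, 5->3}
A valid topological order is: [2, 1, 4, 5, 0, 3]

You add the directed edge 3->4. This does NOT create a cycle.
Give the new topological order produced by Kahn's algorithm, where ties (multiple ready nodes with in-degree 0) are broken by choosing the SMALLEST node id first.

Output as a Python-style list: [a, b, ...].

Old toposort: [2, 1, 4, 5, 0, 3]
Added edge: 3->4
Position of 3 (5) > position of 4 (2). Must reorder: 3 must now come before 4.
Run Kahn's algorithm (break ties by smallest node id):
  initial in-degrees: [2, 1, 0, 2, 2, 1]
  ready (indeg=0): [2]
  pop 2: indeg[1]->0; indeg[3]->1; indeg[5]->0 | ready=[1, 5] | order so far=[2]
  pop 1: indeg[4]->1 | ready=[5] | order so far=[2, 1]
  pop 5: indeg[0]->1; indeg[3]->0 | ready=[3] | order so far=[2, 1, 5]
  pop 3: indeg[4]->0 | ready=[4] | order so far=[2, 1, 5, 3]
  pop 4: indeg[0]->0 | ready=[0] | order so far=[2, 1, 5, 3, 4]
  pop 0: no out-edges | ready=[] | order so far=[2, 1, 5, 3, 4, 0]
  Result: [2, 1, 5, 3, 4, 0]

Answer: [2, 1, 5, 3, 4, 0]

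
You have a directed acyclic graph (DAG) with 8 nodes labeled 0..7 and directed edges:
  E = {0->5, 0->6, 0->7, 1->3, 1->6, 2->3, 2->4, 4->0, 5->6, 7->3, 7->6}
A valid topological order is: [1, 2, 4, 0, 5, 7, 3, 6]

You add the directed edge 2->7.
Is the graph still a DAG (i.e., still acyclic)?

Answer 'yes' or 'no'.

Answer: yes

Derivation:
Given toposort: [1, 2, 4, 0, 5, 7, 3, 6]
Position of 2: index 1; position of 7: index 5
New edge 2->7: forward
Forward edge: respects the existing order. Still a DAG, same toposort still valid.
Still a DAG? yes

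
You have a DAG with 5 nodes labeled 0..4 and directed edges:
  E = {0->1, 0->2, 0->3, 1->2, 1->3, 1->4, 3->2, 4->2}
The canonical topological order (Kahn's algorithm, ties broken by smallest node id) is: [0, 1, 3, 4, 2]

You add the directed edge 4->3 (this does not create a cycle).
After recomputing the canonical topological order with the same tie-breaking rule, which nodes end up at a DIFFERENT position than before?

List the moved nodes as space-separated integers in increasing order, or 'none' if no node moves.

Answer: 3 4

Derivation:
Old toposort: [0, 1, 3, 4, 2]
Added edge 4->3
Recompute Kahn (smallest-id tiebreak):
  initial in-degrees: [0, 1, 4, 3, 1]
  ready (indeg=0): [0]
  pop 0: indeg[1]->0; indeg[2]->3; indeg[3]->2 | ready=[1] | order so far=[0]
  pop 1: indeg[2]->2; indeg[3]->1; indeg[4]->0 | ready=[4] | order so far=[0, 1]
  pop 4: indeg[2]->1; indeg[3]->0 | ready=[3] | order so far=[0, 1, 4]
  pop 3: indeg[2]->0 | ready=[2] | order so far=[0, 1, 4, 3]
  pop 2: no out-edges | ready=[] | order so far=[0, 1, 4, 3, 2]
New canonical toposort: [0, 1, 4, 3, 2]
Compare positions:
  Node 0: index 0 -> 0 (same)
  Node 1: index 1 -> 1 (same)
  Node 2: index 4 -> 4 (same)
  Node 3: index 2 -> 3 (moved)
  Node 4: index 3 -> 2 (moved)
Nodes that changed position: 3 4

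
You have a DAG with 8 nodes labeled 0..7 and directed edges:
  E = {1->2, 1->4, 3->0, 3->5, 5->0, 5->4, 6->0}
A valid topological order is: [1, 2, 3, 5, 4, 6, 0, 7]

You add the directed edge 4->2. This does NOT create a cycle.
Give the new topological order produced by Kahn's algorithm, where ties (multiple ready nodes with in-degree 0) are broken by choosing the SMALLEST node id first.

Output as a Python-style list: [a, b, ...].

Old toposort: [1, 2, 3, 5, 4, 6, 0, 7]
Added edge: 4->2
Position of 4 (4) > position of 2 (1). Must reorder: 4 must now come before 2.
Run Kahn's algorithm (break ties by smallest node id):
  initial in-degrees: [3, 0, 2, 0, 2, 1, 0, 0]
  ready (indeg=0): [1, 3, 6, 7]
  pop 1: indeg[2]->1; indeg[4]->1 | ready=[3, 6, 7] | order so far=[1]
  pop 3: indeg[0]->2; indeg[5]->0 | ready=[5, 6, 7] | order so far=[1, 3]
  pop 5: indeg[0]->1; indeg[4]->0 | ready=[4, 6, 7] | order so far=[1, 3, 5]
  pop 4: indeg[2]->0 | ready=[2, 6, 7] | order so far=[1, 3, 5, 4]
  pop 2: no out-edges | ready=[6, 7] | order so far=[1, 3, 5, 4, 2]
  pop 6: indeg[0]->0 | ready=[0, 7] | order so far=[1, 3, 5, 4, 2, 6]
  pop 0: no out-edges | ready=[7] | order so far=[1, 3, 5, 4, 2, 6, 0]
  pop 7: no out-edges | ready=[] | order so far=[1, 3, 5, 4, 2, 6, 0, 7]
  Result: [1, 3, 5, 4, 2, 6, 0, 7]

Answer: [1, 3, 5, 4, 2, 6, 0, 7]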